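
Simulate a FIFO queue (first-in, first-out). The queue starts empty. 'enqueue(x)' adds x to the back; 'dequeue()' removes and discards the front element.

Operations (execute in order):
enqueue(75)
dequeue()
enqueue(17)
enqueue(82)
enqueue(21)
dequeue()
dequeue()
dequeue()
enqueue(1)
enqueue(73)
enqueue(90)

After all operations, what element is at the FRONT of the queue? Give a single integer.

enqueue(75): queue = [75]
dequeue(): queue = []
enqueue(17): queue = [17]
enqueue(82): queue = [17, 82]
enqueue(21): queue = [17, 82, 21]
dequeue(): queue = [82, 21]
dequeue(): queue = [21]
dequeue(): queue = []
enqueue(1): queue = [1]
enqueue(73): queue = [1, 73]
enqueue(90): queue = [1, 73, 90]

Answer: 1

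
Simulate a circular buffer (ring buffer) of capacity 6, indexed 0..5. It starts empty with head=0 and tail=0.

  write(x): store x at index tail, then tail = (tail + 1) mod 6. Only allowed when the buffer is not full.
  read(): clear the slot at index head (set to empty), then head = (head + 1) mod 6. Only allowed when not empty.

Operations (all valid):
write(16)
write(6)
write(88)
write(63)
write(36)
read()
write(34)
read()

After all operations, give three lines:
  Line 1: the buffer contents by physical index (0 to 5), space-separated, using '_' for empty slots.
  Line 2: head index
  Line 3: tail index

write(16): buf=[16 _ _ _ _ _], head=0, tail=1, size=1
write(6): buf=[16 6 _ _ _ _], head=0, tail=2, size=2
write(88): buf=[16 6 88 _ _ _], head=0, tail=3, size=3
write(63): buf=[16 6 88 63 _ _], head=0, tail=4, size=4
write(36): buf=[16 6 88 63 36 _], head=0, tail=5, size=5
read(): buf=[_ 6 88 63 36 _], head=1, tail=5, size=4
write(34): buf=[_ 6 88 63 36 34], head=1, tail=0, size=5
read(): buf=[_ _ 88 63 36 34], head=2, tail=0, size=4

Answer: _ _ 88 63 36 34
2
0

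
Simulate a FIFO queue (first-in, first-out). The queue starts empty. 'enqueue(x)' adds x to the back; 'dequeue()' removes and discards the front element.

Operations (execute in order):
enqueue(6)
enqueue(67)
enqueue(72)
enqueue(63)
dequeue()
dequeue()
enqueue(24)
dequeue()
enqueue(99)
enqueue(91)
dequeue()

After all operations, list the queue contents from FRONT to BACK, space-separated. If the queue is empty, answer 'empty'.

Answer: 24 99 91

Derivation:
enqueue(6): [6]
enqueue(67): [6, 67]
enqueue(72): [6, 67, 72]
enqueue(63): [6, 67, 72, 63]
dequeue(): [67, 72, 63]
dequeue(): [72, 63]
enqueue(24): [72, 63, 24]
dequeue(): [63, 24]
enqueue(99): [63, 24, 99]
enqueue(91): [63, 24, 99, 91]
dequeue(): [24, 99, 91]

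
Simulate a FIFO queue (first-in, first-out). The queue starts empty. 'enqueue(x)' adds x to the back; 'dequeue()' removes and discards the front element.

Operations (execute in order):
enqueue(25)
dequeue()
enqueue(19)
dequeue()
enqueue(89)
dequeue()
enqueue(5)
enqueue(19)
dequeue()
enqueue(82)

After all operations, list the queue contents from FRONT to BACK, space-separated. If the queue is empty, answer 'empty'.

enqueue(25): [25]
dequeue(): []
enqueue(19): [19]
dequeue(): []
enqueue(89): [89]
dequeue(): []
enqueue(5): [5]
enqueue(19): [5, 19]
dequeue(): [19]
enqueue(82): [19, 82]

Answer: 19 82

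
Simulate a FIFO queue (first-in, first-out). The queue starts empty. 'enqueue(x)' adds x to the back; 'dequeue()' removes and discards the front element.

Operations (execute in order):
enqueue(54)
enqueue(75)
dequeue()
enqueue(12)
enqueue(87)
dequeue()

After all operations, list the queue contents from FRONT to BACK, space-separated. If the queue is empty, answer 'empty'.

Answer: 12 87

Derivation:
enqueue(54): [54]
enqueue(75): [54, 75]
dequeue(): [75]
enqueue(12): [75, 12]
enqueue(87): [75, 12, 87]
dequeue(): [12, 87]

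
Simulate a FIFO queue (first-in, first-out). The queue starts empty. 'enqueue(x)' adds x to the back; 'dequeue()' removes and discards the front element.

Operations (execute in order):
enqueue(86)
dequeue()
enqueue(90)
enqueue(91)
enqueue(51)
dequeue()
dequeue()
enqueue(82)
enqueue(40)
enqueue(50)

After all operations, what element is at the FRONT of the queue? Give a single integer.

Answer: 51

Derivation:
enqueue(86): queue = [86]
dequeue(): queue = []
enqueue(90): queue = [90]
enqueue(91): queue = [90, 91]
enqueue(51): queue = [90, 91, 51]
dequeue(): queue = [91, 51]
dequeue(): queue = [51]
enqueue(82): queue = [51, 82]
enqueue(40): queue = [51, 82, 40]
enqueue(50): queue = [51, 82, 40, 50]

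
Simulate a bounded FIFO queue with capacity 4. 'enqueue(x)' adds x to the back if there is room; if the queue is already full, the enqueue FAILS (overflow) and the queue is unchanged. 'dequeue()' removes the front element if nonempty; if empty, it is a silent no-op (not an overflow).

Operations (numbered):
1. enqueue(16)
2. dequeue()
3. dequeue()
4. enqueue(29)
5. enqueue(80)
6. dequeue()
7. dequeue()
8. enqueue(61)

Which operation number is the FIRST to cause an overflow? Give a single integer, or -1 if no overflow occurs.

1. enqueue(16): size=1
2. dequeue(): size=0
3. dequeue(): empty, no-op, size=0
4. enqueue(29): size=1
5. enqueue(80): size=2
6. dequeue(): size=1
7. dequeue(): size=0
8. enqueue(61): size=1

Answer: -1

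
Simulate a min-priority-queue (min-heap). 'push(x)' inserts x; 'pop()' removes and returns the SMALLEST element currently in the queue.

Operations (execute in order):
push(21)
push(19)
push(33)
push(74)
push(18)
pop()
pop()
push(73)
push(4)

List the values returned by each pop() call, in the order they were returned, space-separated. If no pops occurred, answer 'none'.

Answer: 18 19

Derivation:
push(21): heap contents = [21]
push(19): heap contents = [19, 21]
push(33): heap contents = [19, 21, 33]
push(74): heap contents = [19, 21, 33, 74]
push(18): heap contents = [18, 19, 21, 33, 74]
pop() → 18: heap contents = [19, 21, 33, 74]
pop() → 19: heap contents = [21, 33, 74]
push(73): heap contents = [21, 33, 73, 74]
push(4): heap contents = [4, 21, 33, 73, 74]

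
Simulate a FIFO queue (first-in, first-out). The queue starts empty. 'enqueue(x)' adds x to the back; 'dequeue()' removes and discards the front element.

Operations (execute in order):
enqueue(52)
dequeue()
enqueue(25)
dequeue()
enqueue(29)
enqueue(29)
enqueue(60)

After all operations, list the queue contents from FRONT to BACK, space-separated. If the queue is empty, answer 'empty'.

Answer: 29 29 60

Derivation:
enqueue(52): [52]
dequeue(): []
enqueue(25): [25]
dequeue(): []
enqueue(29): [29]
enqueue(29): [29, 29]
enqueue(60): [29, 29, 60]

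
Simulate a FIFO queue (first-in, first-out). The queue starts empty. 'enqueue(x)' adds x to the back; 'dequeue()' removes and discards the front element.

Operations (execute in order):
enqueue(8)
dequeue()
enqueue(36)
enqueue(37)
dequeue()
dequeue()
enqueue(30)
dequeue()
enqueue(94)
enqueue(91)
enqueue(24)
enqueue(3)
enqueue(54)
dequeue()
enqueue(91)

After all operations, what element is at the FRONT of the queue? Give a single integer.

enqueue(8): queue = [8]
dequeue(): queue = []
enqueue(36): queue = [36]
enqueue(37): queue = [36, 37]
dequeue(): queue = [37]
dequeue(): queue = []
enqueue(30): queue = [30]
dequeue(): queue = []
enqueue(94): queue = [94]
enqueue(91): queue = [94, 91]
enqueue(24): queue = [94, 91, 24]
enqueue(3): queue = [94, 91, 24, 3]
enqueue(54): queue = [94, 91, 24, 3, 54]
dequeue(): queue = [91, 24, 3, 54]
enqueue(91): queue = [91, 24, 3, 54, 91]

Answer: 91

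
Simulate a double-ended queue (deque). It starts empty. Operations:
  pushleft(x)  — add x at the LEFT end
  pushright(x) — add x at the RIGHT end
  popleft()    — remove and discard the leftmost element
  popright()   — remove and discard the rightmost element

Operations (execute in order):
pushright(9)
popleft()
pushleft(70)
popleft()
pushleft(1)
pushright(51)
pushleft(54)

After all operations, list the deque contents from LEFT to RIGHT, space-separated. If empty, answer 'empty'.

Answer: 54 1 51

Derivation:
pushright(9): [9]
popleft(): []
pushleft(70): [70]
popleft(): []
pushleft(1): [1]
pushright(51): [1, 51]
pushleft(54): [54, 1, 51]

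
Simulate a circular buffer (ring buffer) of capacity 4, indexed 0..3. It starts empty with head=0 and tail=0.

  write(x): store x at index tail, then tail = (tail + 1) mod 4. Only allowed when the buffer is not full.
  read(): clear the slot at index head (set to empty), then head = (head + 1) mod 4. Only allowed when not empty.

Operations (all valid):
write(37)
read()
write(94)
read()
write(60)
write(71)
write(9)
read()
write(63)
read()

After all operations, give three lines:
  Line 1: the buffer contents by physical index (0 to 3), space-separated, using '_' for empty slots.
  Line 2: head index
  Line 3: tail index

Answer: 9 63 _ _
0
2

Derivation:
write(37): buf=[37 _ _ _], head=0, tail=1, size=1
read(): buf=[_ _ _ _], head=1, tail=1, size=0
write(94): buf=[_ 94 _ _], head=1, tail=2, size=1
read(): buf=[_ _ _ _], head=2, tail=2, size=0
write(60): buf=[_ _ 60 _], head=2, tail=3, size=1
write(71): buf=[_ _ 60 71], head=2, tail=0, size=2
write(9): buf=[9 _ 60 71], head=2, tail=1, size=3
read(): buf=[9 _ _ 71], head=3, tail=1, size=2
write(63): buf=[9 63 _ 71], head=3, tail=2, size=3
read(): buf=[9 63 _ _], head=0, tail=2, size=2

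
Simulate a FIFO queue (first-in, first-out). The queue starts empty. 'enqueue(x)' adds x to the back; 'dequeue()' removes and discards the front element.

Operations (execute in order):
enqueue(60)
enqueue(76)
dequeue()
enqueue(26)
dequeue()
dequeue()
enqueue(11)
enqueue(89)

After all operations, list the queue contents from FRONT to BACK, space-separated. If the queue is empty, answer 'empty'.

Answer: 11 89

Derivation:
enqueue(60): [60]
enqueue(76): [60, 76]
dequeue(): [76]
enqueue(26): [76, 26]
dequeue(): [26]
dequeue(): []
enqueue(11): [11]
enqueue(89): [11, 89]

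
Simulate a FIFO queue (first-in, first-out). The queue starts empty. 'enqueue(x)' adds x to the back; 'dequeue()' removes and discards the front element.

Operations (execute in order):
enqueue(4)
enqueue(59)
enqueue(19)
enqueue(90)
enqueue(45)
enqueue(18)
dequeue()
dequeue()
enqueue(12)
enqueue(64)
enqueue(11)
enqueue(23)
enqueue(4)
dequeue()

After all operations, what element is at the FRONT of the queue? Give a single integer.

enqueue(4): queue = [4]
enqueue(59): queue = [4, 59]
enqueue(19): queue = [4, 59, 19]
enqueue(90): queue = [4, 59, 19, 90]
enqueue(45): queue = [4, 59, 19, 90, 45]
enqueue(18): queue = [4, 59, 19, 90, 45, 18]
dequeue(): queue = [59, 19, 90, 45, 18]
dequeue(): queue = [19, 90, 45, 18]
enqueue(12): queue = [19, 90, 45, 18, 12]
enqueue(64): queue = [19, 90, 45, 18, 12, 64]
enqueue(11): queue = [19, 90, 45, 18, 12, 64, 11]
enqueue(23): queue = [19, 90, 45, 18, 12, 64, 11, 23]
enqueue(4): queue = [19, 90, 45, 18, 12, 64, 11, 23, 4]
dequeue(): queue = [90, 45, 18, 12, 64, 11, 23, 4]

Answer: 90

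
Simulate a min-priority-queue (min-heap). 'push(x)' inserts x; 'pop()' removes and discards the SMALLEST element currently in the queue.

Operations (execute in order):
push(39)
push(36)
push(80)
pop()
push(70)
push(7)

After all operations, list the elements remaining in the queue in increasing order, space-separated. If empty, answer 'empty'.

push(39): heap contents = [39]
push(36): heap contents = [36, 39]
push(80): heap contents = [36, 39, 80]
pop() → 36: heap contents = [39, 80]
push(70): heap contents = [39, 70, 80]
push(7): heap contents = [7, 39, 70, 80]

Answer: 7 39 70 80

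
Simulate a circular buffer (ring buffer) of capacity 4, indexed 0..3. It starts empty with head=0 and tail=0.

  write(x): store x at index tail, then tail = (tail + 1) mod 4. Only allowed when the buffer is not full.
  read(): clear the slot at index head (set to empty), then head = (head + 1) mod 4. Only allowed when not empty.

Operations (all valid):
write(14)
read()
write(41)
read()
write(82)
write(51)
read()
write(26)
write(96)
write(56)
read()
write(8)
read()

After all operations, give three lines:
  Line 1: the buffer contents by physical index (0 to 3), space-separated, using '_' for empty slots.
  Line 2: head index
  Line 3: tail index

Answer: _ 96 56 8
1
0

Derivation:
write(14): buf=[14 _ _ _], head=0, tail=1, size=1
read(): buf=[_ _ _ _], head=1, tail=1, size=0
write(41): buf=[_ 41 _ _], head=1, tail=2, size=1
read(): buf=[_ _ _ _], head=2, tail=2, size=0
write(82): buf=[_ _ 82 _], head=2, tail=3, size=1
write(51): buf=[_ _ 82 51], head=2, tail=0, size=2
read(): buf=[_ _ _ 51], head=3, tail=0, size=1
write(26): buf=[26 _ _ 51], head=3, tail=1, size=2
write(96): buf=[26 96 _ 51], head=3, tail=2, size=3
write(56): buf=[26 96 56 51], head=3, tail=3, size=4
read(): buf=[26 96 56 _], head=0, tail=3, size=3
write(8): buf=[26 96 56 8], head=0, tail=0, size=4
read(): buf=[_ 96 56 8], head=1, tail=0, size=3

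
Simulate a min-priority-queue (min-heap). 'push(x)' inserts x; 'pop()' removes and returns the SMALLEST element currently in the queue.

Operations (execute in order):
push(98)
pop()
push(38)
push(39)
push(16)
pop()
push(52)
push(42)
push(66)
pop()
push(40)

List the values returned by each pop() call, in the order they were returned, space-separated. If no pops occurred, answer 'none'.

push(98): heap contents = [98]
pop() → 98: heap contents = []
push(38): heap contents = [38]
push(39): heap contents = [38, 39]
push(16): heap contents = [16, 38, 39]
pop() → 16: heap contents = [38, 39]
push(52): heap contents = [38, 39, 52]
push(42): heap contents = [38, 39, 42, 52]
push(66): heap contents = [38, 39, 42, 52, 66]
pop() → 38: heap contents = [39, 42, 52, 66]
push(40): heap contents = [39, 40, 42, 52, 66]

Answer: 98 16 38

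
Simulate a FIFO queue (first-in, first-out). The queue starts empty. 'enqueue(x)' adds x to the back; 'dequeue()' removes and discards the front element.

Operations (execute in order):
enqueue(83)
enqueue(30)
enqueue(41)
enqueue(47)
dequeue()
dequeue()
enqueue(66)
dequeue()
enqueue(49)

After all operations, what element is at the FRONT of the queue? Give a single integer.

Answer: 47

Derivation:
enqueue(83): queue = [83]
enqueue(30): queue = [83, 30]
enqueue(41): queue = [83, 30, 41]
enqueue(47): queue = [83, 30, 41, 47]
dequeue(): queue = [30, 41, 47]
dequeue(): queue = [41, 47]
enqueue(66): queue = [41, 47, 66]
dequeue(): queue = [47, 66]
enqueue(49): queue = [47, 66, 49]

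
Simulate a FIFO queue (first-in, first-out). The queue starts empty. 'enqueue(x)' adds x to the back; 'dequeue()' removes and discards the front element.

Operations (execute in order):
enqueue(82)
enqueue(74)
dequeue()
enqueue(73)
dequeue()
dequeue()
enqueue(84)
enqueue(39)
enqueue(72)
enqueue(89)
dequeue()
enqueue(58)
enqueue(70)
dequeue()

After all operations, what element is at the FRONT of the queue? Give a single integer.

Answer: 72

Derivation:
enqueue(82): queue = [82]
enqueue(74): queue = [82, 74]
dequeue(): queue = [74]
enqueue(73): queue = [74, 73]
dequeue(): queue = [73]
dequeue(): queue = []
enqueue(84): queue = [84]
enqueue(39): queue = [84, 39]
enqueue(72): queue = [84, 39, 72]
enqueue(89): queue = [84, 39, 72, 89]
dequeue(): queue = [39, 72, 89]
enqueue(58): queue = [39, 72, 89, 58]
enqueue(70): queue = [39, 72, 89, 58, 70]
dequeue(): queue = [72, 89, 58, 70]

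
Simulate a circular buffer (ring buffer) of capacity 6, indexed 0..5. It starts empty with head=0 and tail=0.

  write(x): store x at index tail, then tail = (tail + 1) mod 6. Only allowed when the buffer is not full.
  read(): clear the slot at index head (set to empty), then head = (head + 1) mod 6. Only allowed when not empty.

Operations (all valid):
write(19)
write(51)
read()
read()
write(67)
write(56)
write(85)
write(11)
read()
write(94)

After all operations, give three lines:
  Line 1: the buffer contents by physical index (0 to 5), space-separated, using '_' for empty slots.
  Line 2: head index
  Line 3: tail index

write(19): buf=[19 _ _ _ _ _], head=0, tail=1, size=1
write(51): buf=[19 51 _ _ _ _], head=0, tail=2, size=2
read(): buf=[_ 51 _ _ _ _], head=1, tail=2, size=1
read(): buf=[_ _ _ _ _ _], head=2, tail=2, size=0
write(67): buf=[_ _ 67 _ _ _], head=2, tail=3, size=1
write(56): buf=[_ _ 67 56 _ _], head=2, tail=4, size=2
write(85): buf=[_ _ 67 56 85 _], head=2, tail=5, size=3
write(11): buf=[_ _ 67 56 85 11], head=2, tail=0, size=4
read(): buf=[_ _ _ 56 85 11], head=3, tail=0, size=3
write(94): buf=[94 _ _ 56 85 11], head=3, tail=1, size=4

Answer: 94 _ _ 56 85 11
3
1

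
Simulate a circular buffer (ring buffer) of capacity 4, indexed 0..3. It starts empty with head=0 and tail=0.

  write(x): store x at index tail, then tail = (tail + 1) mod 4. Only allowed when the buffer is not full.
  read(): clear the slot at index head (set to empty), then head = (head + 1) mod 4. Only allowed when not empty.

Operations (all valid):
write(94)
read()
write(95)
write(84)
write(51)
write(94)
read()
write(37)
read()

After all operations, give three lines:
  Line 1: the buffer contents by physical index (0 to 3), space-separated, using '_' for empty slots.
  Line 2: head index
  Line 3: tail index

Answer: 94 37 _ 51
3
2

Derivation:
write(94): buf=[94 _ _ _], head=0, tail=1, size=1
read(): buf=[_ _ _ _], head=1, tail=1, size=0
write(95): buf=[_ 95 _ _], head=1, tail=2, size=1
write(84): buf=[_ 95 84 _], head=1, tail=3, size=2
write(51): buf=[_ 95 84 51], head=1, tail=0, size=3
write(94): buf=[94 95 84 51], head=1, tail=1, size=4
read(): buf=[94 _ 84 51], head=2, tail=1, size=3
write(37): buf=[94 37 84 51], head=2, tail=2, size=4
read(): buf=[94 37 _ 51], head=3, tail=2, size=3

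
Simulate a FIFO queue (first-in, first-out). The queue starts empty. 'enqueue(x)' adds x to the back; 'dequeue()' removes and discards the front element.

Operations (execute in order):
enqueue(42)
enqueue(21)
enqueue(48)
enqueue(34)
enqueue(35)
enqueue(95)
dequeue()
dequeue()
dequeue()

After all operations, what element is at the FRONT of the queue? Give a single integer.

enqueue(42): queue = [42]
enqueue(21): queue = [42, 21]
enqueue(48): queue = [42, 21, 48]
enqueue(34): queue = [42, 21, 48, 34]
enqueue(35): queue = [42, 21, 48, 34, 35]
enqueue(95): queue = [42, 21, 48, 34, 35, 95]
dequeue(): queue = [21, 48, 34, 35, 95]
dequeue(): queue = [48, 34, 35, 95]
dequeue(): queue = [34, 35, 95]

Answer: 34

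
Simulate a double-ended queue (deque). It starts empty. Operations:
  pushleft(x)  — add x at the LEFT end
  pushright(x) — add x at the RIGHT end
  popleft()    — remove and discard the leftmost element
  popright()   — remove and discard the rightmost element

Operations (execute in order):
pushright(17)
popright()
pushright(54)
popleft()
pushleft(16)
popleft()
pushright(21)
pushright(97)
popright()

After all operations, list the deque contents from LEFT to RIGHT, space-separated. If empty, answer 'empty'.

pushright(17): [17]
popright(): []
pushright(54): [54]
popleft(): []
pushleft(16): [16]
popleft(): []
pushright(21): [21]
pushright(97): [21, 97]
popright(): [21]

Answer: 21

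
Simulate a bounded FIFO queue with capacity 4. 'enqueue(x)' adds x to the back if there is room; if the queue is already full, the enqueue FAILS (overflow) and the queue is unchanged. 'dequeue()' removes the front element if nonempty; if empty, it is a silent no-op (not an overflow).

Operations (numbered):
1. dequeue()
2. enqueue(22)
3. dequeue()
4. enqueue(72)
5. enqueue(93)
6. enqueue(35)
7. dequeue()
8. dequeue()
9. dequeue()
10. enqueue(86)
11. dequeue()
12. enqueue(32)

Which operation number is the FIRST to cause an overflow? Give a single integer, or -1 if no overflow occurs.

1. dequeue(): empty, no-op, size=0
2. enqueue(22): size=1
3. dequeue(): size=0
4. enqueue(72): size=1
5. enqueue(93): size=2
6. enqueue(35): size=3
7. dequeue(): size=2
8. dequeue(): size=1
9. dequeue(): size=0
10. enqueue(86): size=1
11. dequeue(): size=0
12. enqueue(32): size=1

Answer: -1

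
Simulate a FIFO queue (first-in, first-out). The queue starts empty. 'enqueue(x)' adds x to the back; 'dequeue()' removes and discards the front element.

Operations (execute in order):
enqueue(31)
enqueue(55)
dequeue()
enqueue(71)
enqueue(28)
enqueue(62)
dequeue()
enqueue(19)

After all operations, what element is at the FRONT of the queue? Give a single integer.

enqueue(31): queue = [31]
enqueue(55): queue = [31, 55]
dequeue(): queue = [55]
enqueue(71): queue = [55, 71]
enqueue(28): queue = [55, 71, 28]
enqueue(62): queue = [55, 71, 28, 62]
dequeue(): queue = [71, 28, 62]
enqueue(19): queue = [71, 28, 62, 19]

Answer: 71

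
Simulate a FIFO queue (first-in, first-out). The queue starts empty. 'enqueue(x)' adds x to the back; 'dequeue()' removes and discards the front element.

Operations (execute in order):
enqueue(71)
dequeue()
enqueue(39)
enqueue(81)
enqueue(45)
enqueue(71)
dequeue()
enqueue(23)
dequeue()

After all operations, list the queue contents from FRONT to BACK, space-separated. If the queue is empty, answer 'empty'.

Answer: 45 71 23

Derivation:
enqueue(71): [71]
dequeue(): []
enqueue(39): [39]
enqueue(81): [39, 81]
enqueue(45): [39, 81, 45]
enqueue(71): [39, 81, 45, 71]
dequeue(): [81, 45, 71]
enqueue(23): [81, 45, 71, 23]
dequeue(): [45, 71, 23]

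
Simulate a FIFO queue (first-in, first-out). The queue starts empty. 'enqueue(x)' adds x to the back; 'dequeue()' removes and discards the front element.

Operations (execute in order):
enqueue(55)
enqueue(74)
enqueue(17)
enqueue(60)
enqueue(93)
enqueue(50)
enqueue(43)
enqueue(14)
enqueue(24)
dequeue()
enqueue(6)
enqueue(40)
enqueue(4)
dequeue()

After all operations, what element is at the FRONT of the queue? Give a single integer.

Answer: 17

Derivation:
enqueue(55): queue = [55]
enqueue(74): queue = [55, 74]
enqueue(17): queue = [55, 74, 17]
enqueue(60): queue = [55, 74, 17, 60]
enqueue(93): queue = [55, 74, 17, 60, 93]
enqueue(50): queue = [55, 74, 17, 60, 93, 50]
enqueue(43): queue = [55, 74, 17, 60, 93, 50, 43]
enqueue(14): queue = [55, 74, 17, 60, 93, 50, 43, 14]
enqueue(24): queue = [55, 74, 17, 60, 93, 50, 43, 14, 24]
dequeue(): queue = [74, 17, 60, 93, 50, 43, 14, 24]
enqueue(6): queue = [74, 17, 60, 93, 50, 43, 14, 24, 6]
enqueue(40): queue = [74, 17, 60, 93, 50, 43, 14, 24, 6, 40]
enqueue(4): queue = [74, 17, 60, 93, 50, 43, 14, 24, 6, 40, 4]
dequeue(): queue = [17, 60, 93, 50, 43, 14, 24, 6, 40, 4]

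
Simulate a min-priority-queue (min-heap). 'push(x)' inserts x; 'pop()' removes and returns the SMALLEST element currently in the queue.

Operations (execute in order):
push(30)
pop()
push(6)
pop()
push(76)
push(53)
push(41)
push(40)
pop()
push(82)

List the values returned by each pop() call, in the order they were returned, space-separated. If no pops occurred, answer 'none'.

push(30): heap contents = [30]
pop() → 30: heap contents = []
push(6): heap contents = [6]
pop() → 6: heap contents = []
push(76): heap contents = [76]
push(53): heap contents = [53, 76]
push(41): heap contents = [41, 53, 76]
push(40): heap contents = [40, 41, 53, 76]
pop() → 40: heap contents = [41, 53, 76]
push(82): heap contents = [41, 53, 76, 82]

Answer: 30 6 40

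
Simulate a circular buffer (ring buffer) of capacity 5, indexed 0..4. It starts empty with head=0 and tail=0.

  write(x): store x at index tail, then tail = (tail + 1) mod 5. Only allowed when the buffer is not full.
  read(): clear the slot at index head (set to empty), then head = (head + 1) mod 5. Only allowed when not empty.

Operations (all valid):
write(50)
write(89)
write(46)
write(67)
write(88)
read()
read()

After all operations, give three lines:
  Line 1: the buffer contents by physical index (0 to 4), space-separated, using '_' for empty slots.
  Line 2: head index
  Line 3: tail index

Answer: _ _ 46 67 88
2
0

Derivation:
write(50): buf=[50 _ _ _ _], head=0, tail=1, size=1
write(89): buf=[50 89 _ _ _], head=0, tail=2, size=2
write(46): buf=[50 89 46 _ _], head=0, tail=3, size=3
write(67): buf=[50 89 46 67 _], head=0, tail=4, size=4
write(88): buf=[50 89 46 67 88], head=0, tail=0, size=5
read(): buf=[_ 89 46 67 88], head=1, tail=0, size=4
read(): buf=[_ _ 46 67 88], head=2, tail=0, size=3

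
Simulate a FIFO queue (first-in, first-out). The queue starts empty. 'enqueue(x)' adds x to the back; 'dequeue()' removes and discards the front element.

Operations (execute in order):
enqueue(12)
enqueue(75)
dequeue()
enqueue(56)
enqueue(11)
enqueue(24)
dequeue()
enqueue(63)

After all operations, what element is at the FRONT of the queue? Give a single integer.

enqueue(12): queue = [12]
enqueue(75): queue = [12, 75]
dequeue(): queue = [75]
enqueue(56): queue = [75, 56]
enqueue(11): queue = [75, 56, 11]
enqueue(24): queue = [75, 56, 11, 24]
dequeue(): queue = [56, 11, 24]
enqueue(63): queue = [56, 11, 24, 63]

Answer: 56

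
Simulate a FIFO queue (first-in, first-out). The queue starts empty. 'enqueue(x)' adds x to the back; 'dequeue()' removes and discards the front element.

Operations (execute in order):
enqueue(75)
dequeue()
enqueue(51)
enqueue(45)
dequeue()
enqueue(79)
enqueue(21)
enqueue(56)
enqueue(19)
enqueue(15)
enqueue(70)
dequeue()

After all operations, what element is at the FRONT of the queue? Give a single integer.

Answer: 79

Derivation:
enqueue(75): queue = [75]
dequeue(): queue = []
enqueue(51): queue = [51]
enqueue(45): queue = [51, 45]
dequeue(): queue = [45]
enqueue(79): queue = [45, 79]
enqueue(21): queue = [45, 79, 21]
enqueue(56): queue = [45, 79, 21, 56]
enqueue(19): queue = [45, 79, 21, 56, 19]
enqueue(15): queue = [45, 79, 21, 56, 19, 15]
enqueue(70): queue = [45, 79, 21, 56, 19, 15, 70]
dequeue(): queue = [79, 21, 56, 19, 15, 70]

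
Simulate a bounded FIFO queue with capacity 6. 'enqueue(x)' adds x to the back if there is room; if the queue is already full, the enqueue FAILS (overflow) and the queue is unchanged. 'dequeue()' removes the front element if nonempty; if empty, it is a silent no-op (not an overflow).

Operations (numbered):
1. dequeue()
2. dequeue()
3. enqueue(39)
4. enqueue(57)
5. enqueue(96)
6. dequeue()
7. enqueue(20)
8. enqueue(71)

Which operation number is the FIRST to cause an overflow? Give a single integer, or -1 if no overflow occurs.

1. dequeue(): empty, no-op, size=0
2. dequeue(): empty, no-op, size=0
3. enqueue(39): size=1
4. enqueue(57): size=2
5. enqueue(96): size=3
6. dequeue(): size=2
7. enqueue(20): size=3
8. enqueue(71): size=4

Answer: -1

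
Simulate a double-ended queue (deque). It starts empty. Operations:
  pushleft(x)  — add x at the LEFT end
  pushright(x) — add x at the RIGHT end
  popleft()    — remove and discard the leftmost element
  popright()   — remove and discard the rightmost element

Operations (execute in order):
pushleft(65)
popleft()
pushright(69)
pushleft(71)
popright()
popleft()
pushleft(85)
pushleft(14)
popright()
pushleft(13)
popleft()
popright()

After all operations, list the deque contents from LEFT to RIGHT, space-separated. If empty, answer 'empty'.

Answer: empty

Derivation:
pushleft(65): [65]
popleft(): []
pushright(69): [69]
pushleft(71): [71, 69]
popright(): [71]
popleft(): []
pushleft(85): [85]
pushleft(14): [14, 85]
popright(): [14]
pushleft(13): [13, 14]
popleft(): [14]
popright(): []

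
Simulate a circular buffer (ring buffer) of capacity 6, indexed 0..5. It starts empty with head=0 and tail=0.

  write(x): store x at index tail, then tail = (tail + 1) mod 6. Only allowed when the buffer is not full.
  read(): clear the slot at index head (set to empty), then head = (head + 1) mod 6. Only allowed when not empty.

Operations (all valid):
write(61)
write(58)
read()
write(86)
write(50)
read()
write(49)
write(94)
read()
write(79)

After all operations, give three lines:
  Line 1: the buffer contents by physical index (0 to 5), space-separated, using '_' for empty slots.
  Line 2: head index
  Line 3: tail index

write(61): buf=[61 _ _ _ _ _], head=0, tail=1, size=1
write(58): buf=[61 58 _ _ _ _], head=0, tail=2, size=2
read(): buf=[_ 58 _ _ _ _], head=1, tail=2, size=1
write(86): buf=[_ 58 86 _ _ _], head=1, tail=3, size=2
write(50): buf=[_ 58 86 50 _ _], head=1, tail=4, size=3
read(): buf=[_ _ 86 50 _ _], head=2, tail=4, size=2
write(49): buf=[_ _ 86 50 49 _], head=2, tail=5, size=3
write(94): buf=[_ _ 86 50 49 94], head=2, tail=0, size=4
read(): buf=[_ _ _ 50 49 94], head=3, tail=0, size=3
write(79): buf=[79 _ _ 50 49 94], head=3, tail=1, size=4

Answer: 79 _ _ 50 49 94
3
1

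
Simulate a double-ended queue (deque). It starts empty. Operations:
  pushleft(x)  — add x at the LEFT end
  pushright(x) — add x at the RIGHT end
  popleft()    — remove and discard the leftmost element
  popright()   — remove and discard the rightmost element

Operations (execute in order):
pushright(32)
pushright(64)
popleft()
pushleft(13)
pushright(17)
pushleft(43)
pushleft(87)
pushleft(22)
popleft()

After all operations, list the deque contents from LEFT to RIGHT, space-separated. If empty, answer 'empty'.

Answer: 87 43 13 64 17

Derivation:
pushright(32): [32]
pushright(64): [32, 64]
popleft(): [64]
pushleft(13): [13, 64]
pushright(17): [13, 64, 17]
pushleft(43): [43, 13, 64, 17]
pushleft(87): [87, 43, 13, 64, 17]
pushleft(22): [22, 87, 43, 13, 64, 17]
popleft(): [87, 43, 13, 64, 17]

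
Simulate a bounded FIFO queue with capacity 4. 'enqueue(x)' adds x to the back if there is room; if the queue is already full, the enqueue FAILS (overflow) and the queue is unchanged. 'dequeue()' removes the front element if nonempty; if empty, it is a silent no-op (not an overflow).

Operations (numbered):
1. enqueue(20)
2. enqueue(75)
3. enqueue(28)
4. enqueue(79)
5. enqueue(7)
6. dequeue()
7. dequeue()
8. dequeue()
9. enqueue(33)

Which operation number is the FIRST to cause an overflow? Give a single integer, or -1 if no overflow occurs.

Answer: 5

Derivation:
1. enqueue(20): size=1
2. enqueue(75): size=2
3. enqueue(28): size=3
4. enqueue(79): size=4
5. enqueue(7): size=4=cap → OVERFLOW (fail)
6. dequeue(): size=3
7. dequeue(): size=2
8. dequeue(): size=1
9. enqueue(33): size=2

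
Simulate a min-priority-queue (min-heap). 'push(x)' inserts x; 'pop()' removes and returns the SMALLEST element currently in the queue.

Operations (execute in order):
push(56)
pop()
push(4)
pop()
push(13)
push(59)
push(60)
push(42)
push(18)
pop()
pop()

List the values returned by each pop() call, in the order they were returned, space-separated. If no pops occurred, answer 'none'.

Answer: 56 4 13 18

Derivation:
push(56): heap contents = [56]
pop() → 56: heap contents = []
push(4): heap contents = [4]
pop() → 4: heap contents = []
push(13): heap contents = [13]
push(59): heap contents = [13, 59]
push(60): heap contents = [13, 59, 60]
push(42): heap contents = [13, 42, 59, 60]
push(18): heap contents = [13, 18, 42, 59, 60]
pop() → 13: heap contents = [18, 42, 59, 60]
pop() → 18: heap contents = [42, 59, 60]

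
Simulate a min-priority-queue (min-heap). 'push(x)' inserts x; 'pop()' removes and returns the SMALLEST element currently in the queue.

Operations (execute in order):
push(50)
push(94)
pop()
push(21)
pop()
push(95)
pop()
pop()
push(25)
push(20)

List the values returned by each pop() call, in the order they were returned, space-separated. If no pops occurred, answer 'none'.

push(50): heap contents = [50]
push(94): heap contents = [50, 94]
pop() → 50: heap contents = [94]
push(21): heap contents = [21, 94]
pop() → 21: heap contents = [94]
push(95): heap contents = [94, 95]
pop() → 94: heap contents = [95]
pop() → 95: heap contents = []
push(25): heap contents = [25]
push(20): heap contents = [20, 25]

Answer: 50 21 94 95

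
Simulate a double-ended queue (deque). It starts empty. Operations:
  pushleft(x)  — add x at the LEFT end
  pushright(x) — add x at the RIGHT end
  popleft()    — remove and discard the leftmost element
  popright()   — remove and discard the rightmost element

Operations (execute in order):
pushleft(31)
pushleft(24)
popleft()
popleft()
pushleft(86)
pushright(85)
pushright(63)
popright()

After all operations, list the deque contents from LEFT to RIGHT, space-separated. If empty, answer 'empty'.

pushleft(31): [31]
pushleft(24): [24, 31]
popleft(): [31]
popleft(): []
pushleft(86): [86]
pushright(85): [86, 85]
pushright(63): [86, 85, 63]
popright(): [86, 85]

Answer: 86 85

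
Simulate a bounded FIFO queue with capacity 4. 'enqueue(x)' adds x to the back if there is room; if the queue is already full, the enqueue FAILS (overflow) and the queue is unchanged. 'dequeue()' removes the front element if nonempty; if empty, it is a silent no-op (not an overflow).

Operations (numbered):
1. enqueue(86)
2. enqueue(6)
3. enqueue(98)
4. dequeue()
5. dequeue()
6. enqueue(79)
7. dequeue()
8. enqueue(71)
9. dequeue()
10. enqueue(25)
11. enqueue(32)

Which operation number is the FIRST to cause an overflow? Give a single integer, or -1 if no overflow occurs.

1. enqueue(86): size=1
2. enqueue(6): size=2
3. enqueue(98): size=3
4. dequeue(): size=2
5. dequeue(): size=1
6. enqueue(79): size=2
7. dequeue(): size=1
8. enqueue(71): size=2
9. dequeue(): size=1
10. enqueue(25): size=2
11. enqueue(32): size=3

Answer: -1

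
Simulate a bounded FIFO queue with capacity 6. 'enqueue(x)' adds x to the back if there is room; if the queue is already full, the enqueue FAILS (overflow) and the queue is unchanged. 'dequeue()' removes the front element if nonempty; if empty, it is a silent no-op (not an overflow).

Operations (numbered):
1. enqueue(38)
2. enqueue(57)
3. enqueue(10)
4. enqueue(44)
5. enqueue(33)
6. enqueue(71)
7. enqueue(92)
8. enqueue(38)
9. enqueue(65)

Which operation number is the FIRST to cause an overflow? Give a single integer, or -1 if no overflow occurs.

Answer: 7

Derivation:
1. enqueue(38): size=1
2. enqueue(57): size=2
3. enqueue(10): size=3
4. enqueue(44): size=4
5. enqueue(33): size=5
6. enqueue(71): size=6
7. enqueue(92): size=6=cap → OVERFLOW (fail)
8. enqueue(38): size=6=cap → OVERFLOW (fail)
9. enqueue(65): size=6=cap → OVERFLOW (fail)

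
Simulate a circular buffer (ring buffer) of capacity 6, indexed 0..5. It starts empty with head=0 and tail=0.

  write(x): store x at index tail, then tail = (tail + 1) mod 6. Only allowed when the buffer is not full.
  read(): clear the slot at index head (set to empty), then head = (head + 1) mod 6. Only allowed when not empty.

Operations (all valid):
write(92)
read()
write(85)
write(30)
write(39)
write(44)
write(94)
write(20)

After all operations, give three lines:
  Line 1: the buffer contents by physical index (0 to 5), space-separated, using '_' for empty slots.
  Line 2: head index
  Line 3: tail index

Answer: 20 85 30 39 44 94
1
1

Derivation:
write(92): buf=[92 _ _ _ _ _], head=0, tail=1, size=1
read(): buf=[_ _ _ _ _ _], head=1, tail=1, size=0
write(85): buf=[_ 85 _ _ _ _], head=1, tail=2, size=1
write(30): buf=[_ 85 30 _ _ _], head=1, tail=3, size=2
write(39): buf=[_ 85 30 39 _ _], head=1, tail=4, size=3
write(44): buf=[_ 85 30 39 44 _], head=1, tail=5, size=4
write(94): buf=[_ 85 30 39 44 94], head=1, tail=0, size=5
write(20): buf=[20 85 30 39 44 94], head=1, tail=1, size=6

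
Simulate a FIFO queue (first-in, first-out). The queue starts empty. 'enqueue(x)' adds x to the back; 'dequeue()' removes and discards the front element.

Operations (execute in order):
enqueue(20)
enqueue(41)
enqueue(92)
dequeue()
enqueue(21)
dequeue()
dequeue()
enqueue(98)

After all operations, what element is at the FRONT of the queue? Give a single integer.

enqueue(20): queue = [20]
enqueue(41): queue = [20, 41]
enqueue(92): queue = [20, 41, 92]
dequeue(): queue = [41, 92]
enqueue(21): queue = [41, 92, 21]
dequeue(): queue = [92, 21]
dequeue(): queue = [21]
enqueue(98): queue = [21, 98]

Answer: 21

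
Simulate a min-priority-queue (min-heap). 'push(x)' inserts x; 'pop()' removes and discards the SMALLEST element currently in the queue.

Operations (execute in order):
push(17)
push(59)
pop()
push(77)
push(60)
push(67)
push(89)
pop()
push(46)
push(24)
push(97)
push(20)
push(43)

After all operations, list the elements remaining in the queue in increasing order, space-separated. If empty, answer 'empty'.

push(17): heap contents = [17]
push(59): heap contents = [17, 59]
pop() → 17: heap contents = [59]
push(77): heap contents = [59, 77]
push(60): heap contents = [59, 60, 77]
push(67): heap contents = [59, 60, 67, 77]
push(89): heap contents = [59, 60, 67, 77, 89]
pop() → 59: heap contents = [60, 67, 77, 89]
push(46): heap contents = [46, 60, 67, 77, 89]
push(24): heap contents = [24, 46, 60, 67, 77, 89]
push(97): heap contents = [24, 46, 60, 67, 77, 89, 97]
push(20): heap contents = [20, 24, 46, 60, 67, 77, 89, 97]
push(43): heap contents = [20, 24, 43, 46, 60, 67, 77, 89, 97]

Answer: 20 24 43 46 60 67 77 89 97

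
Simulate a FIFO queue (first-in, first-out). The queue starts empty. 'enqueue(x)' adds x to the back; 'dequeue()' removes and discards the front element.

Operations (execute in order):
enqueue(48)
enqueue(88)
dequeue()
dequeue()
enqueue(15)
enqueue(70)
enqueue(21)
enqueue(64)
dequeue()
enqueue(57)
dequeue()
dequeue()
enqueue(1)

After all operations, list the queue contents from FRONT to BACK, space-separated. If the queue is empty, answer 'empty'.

Answer: 64 57 1

Derivation:
enqueue(48): [48]
enqueue(88): [48, 88]
dequeue(): [88]
dequeue(): []
enqueue(15): [15]
enqueue(70): [15, 70]
enqueue(21): [15, 70, 21]
enqueue(64): [15, 70, 21, 64]
dequeue(): [70, 21, 64]
enqueue(57): [70, 21, 64, 57]
dequeue(): [21, 64, 57]
dequeue(): [64, 57]
enqueue(1): [64, 57, 1]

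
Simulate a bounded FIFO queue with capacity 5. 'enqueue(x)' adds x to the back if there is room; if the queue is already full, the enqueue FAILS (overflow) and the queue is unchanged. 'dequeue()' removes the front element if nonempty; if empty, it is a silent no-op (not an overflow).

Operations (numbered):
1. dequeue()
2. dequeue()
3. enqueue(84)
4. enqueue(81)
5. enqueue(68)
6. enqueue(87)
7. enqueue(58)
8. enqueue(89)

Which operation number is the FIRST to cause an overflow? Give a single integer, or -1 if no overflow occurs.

1. dequeue(): empty, no-op, size=0
2. dequeue(): empty, no-op, size=0
3. enqueue(84): size=1
4. enqueue(81): size=2
5. enqueue(68): size=3
6. enqueue(87): size=4
7. enqueue(58): size=5
8. enqueue(89): size=5=cap → OVERFLOW (fail)

Answer: 8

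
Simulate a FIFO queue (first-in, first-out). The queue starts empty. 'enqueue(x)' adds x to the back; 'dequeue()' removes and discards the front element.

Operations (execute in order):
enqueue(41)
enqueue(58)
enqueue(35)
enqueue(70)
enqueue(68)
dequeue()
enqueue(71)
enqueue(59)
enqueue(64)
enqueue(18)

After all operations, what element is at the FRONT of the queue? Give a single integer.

enqueue(41): queue = [41]
enqueue(58): queue = [41, 58]
enqueue(35): queue = [41, 58, 35]
enqueue(70): queue = [41, 58, 35, 70]
enqueue(68): queue = [41, 58, 35, 70, 68]
dequeue(): queue = [58, 35, 70, 68]
enqueue(71): queue = [58, 35, 70, 68, 71]
enqueue(59): queue = [58, 35, 70, 68, 71, 59]
enqueue(64): queue = [58, 35, 70, 68, 71, 59, 64]
enqueue(18): queue = [58, 35, 70, 68, 71, 59, 64, 18]

Answer: 58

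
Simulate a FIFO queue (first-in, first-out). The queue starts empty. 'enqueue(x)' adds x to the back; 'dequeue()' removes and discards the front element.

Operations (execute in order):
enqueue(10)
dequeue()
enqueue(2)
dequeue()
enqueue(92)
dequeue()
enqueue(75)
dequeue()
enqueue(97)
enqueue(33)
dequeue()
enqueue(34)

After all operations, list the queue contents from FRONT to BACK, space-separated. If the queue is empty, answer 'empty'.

enqueue(10): [10]
dequeue(): []
enqueue(2): [2]
dequeue(): []
enqueue(92): [92]
dequeue(): []
enqueue(75): [75]
dequeue(): []
enqueue(97): [97]
enqueue(33): [97, 33]
dequeue(): [33]
enqueue(34): [33, 34]

Answer: 33 34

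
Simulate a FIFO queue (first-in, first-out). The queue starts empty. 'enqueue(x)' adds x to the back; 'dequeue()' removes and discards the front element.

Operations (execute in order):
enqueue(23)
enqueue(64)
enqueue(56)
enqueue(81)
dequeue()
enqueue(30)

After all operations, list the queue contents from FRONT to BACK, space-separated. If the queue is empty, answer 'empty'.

enqueue(23): [23]
enqueue(64): [23, 64]
enqueue(56): [23, 64, 56]
enqueue(81): [23, 64, 56, 81]
dequeue(): [64, 56, 81]
enqueue(30): [64, 56, 81, 30]

Answer: 64 56 81 30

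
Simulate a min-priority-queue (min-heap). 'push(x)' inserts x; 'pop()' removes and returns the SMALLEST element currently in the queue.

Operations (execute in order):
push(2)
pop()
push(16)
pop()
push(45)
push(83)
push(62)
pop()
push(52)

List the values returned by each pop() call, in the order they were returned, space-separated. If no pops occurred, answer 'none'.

push(2): heap contents = [2]
pop() → 2: heap contents = []
push(16): heap contents = [16]
pop() → 16: heap contents = []
push(45): heap contents = [45]
push(83): heap contents = [45, 83]
push(62): heap contents = [45, 62, 83]
pop() → 45: heap contents = [62, 83]
push(52): heap contents = [52, 62, 83]

Answer: 2 16 45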